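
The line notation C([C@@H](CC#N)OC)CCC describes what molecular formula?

C8H15NO

Heavy atoms from the SMILES: 8 C, 1 N, 1 O.
Implicit hydrogens by atom environment:
  4 × C: 2 H each → 8
  2 × C: 3 H each → 6
  1 × C: 1 H
  1 × C: no H
  1 × N: no H
  1 × O: no H
  Total hydrogens = 15.
Molecular formula: C8H15NO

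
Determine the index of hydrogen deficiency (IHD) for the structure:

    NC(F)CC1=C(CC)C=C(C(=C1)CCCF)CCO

Molecular formula from the SMILES: C15H23F2NO.
DoU = (2C + 2 + N − H − X)/2 = (2·15 + 2 + 1 − 23 − 2)/2 = 8/2 = 4.
(Structurally: 1 ring(s) + 3 π bond(s) = 4.)

4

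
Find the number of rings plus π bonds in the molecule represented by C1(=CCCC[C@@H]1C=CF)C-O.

3

Molecular formula from the SMILES: C9H13FO.
DoU = (2C + 2 + N − H − X)/2 = (2·9 + 2 + 0 − 13 − 1)/2 = 6/2 = 3.
(Structurally: 1 ring(s) + 2 π bond(s) = 3.)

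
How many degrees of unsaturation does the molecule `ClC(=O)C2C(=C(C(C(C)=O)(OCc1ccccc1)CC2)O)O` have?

8

Molecular formula from the SMILES: C16H17ClO5.
DoU = (2C + 2 + N − H − X)/2 = (2·16 + 2 + 0 − 17 − 1)/2 = 16/2 = 8.
(Structurally: 2 ring(s) + 6 π bond(s) = 8.)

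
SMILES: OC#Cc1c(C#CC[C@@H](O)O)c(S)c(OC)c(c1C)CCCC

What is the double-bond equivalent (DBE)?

Molecular formula from the SMILES: C18H22O4S.
DoU = (2C + 2 + N − H − X)/2 = (2·18 + 2 + 0 − 22 − 0)/2 = 16/2 = 8.
(Structurally: 1 ring(s) + 7 π bond(s) = 8.)

8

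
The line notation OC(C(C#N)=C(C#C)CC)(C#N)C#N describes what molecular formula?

C10H7N3O

Heavy atoms from the SMILES: 10 C, 3 N, 1 O.
Implicit hydrogens by atom environment:
  7 × C: no H
  3 × N: no H
  1 × C: 3 H
  1 × C: 2 H
  1 × C: 1 H
  1 × O: 1 H
  Total hydrogens = 7.
Molecular formula: C10H7N3O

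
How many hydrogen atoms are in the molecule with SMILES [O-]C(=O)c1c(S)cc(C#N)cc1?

4

Hydrogens are implicit in SMILES; fill each atom to its normal valence:
  3 × C (aromatic): 1 H each → 3
  3 × C (aromatic): no H
  2 × C: no H
  1 × N: no H
  1 × O: no H
  1 × O (charge -1): no H
  1 × S: 1 H
  Total hydrogens = 4.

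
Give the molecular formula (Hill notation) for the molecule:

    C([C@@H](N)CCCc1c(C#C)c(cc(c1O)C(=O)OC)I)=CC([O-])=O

C17H17INO5-

Heavy atoms from the SMILES: 17 C, 1 I, 1 N, 5 O.
Implicit hydrogens by atom environment:
  5 × C (aromatic): no H
  4 × C: 1 H each → 4
  3 × C: 2 H each → 6
  3 × C: no H
  3 × O: no H
  1 × C: 3 H
  1 × C (aromatic): 1 H
  1 × I: no H
  1 × N: 2 H
  1 × O: 1 H
  1 × O (charge -1): no H
  Total hydrogens = 17.
Net charge -1.
Molecular formula: C17H17INO5-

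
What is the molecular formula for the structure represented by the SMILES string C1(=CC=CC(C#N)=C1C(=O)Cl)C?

C9H6ClNO

Heavy atoms from the SMILES: 9 C, 1 Cl, 1 N, 1 O.
Implicit hydrogens by atom environment:
  3 × C (aromatic): 1 H each → 3
  3 × C (aromatic): no H
  2 × C: no H
  1 × C: 3 H
  1 × Cl: no H
  1 × N: no H
  1 × O: no H
  Total hydrogens = 6.
Molecular formula: C9H6ClNO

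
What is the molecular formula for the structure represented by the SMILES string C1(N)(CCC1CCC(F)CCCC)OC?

C12H24FNO

Heavy atoms from the SMILES: 12 C, 1 F, 1 N, 1 O.
Implicit hydrogens by atom environment:
  7 × C: 2 H each → 14
  2 × C: 3 H each → 6
  2 × C: 1 H each → 2
  1 × C: no H
  1 × F: no H
  1 × N: 2 H
  1 × O: no H
  Total hydrogens = 24.
Molecular formula: C12H24FNO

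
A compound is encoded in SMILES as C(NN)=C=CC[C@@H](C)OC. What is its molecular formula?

Heavy atoms from the SMILES: 7 C, 2 N, 1 O.
Implicit hydrogens by atom environment:
  3 × C: 1 H each → 3
  2 × C: 3 H each → 6
  1 × C: 2 H
  1 × C: no H
  1 × N: 2 H
  1 × N: 1 H
  1 × O: no H
  Total hydrogens = 14.
Molecular formula: C7H14N2O

C7H14N2O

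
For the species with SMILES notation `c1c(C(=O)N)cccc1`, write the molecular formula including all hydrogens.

C7H7NO

Heavy atoms from the SMILES: 7 C, 1 N, 1 O.
Implicit hydrogens by atom environment:
  5 × C (aromatic): 1 H each → 5
  1 × C (aromatic): no H
  1 × C: no H
  1 × N: 2 H
  1 × O: no H
  Total hydrogens = 7.
Molecular formula: C7H7NO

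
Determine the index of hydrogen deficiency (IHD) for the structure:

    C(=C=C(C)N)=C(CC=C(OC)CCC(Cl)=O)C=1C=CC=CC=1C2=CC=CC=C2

13

Molecular formula from the SMILES: C24H24ClNO2.
DoU = (2C + 2 + N − H − X)/2 = (2·24 + 2 + 1 − 24 − 1)/2 = 26/2 = 13.
(Structurally: 2 ring(s) + 11 π bond(s) = 13.)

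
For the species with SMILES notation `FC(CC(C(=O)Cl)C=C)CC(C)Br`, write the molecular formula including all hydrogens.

Heavy atoms from the SMILES: 1 Br, 9 C, 1 Cl, 1 F, 1 O.
Implicit hydrogens by atom environment:
  4 × C: 1 H each → 4
  3 × C: 2 H each → 6
  1 × Br: no H
  1 × C: 3 H
  1 × C: no H
  1 × Cl: no H
  1 × F: no H
  1 × O: no H
  Total hydrogens = 13.
Molecular formula: C9H13BrClFO

C9H13BrClFO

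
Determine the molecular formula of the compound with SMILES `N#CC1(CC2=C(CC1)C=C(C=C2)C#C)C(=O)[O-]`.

Heavy atoms from the SMILES: 14 C, 1 N, 2 O.
Implicit hydrogens by atom environment:
  4 × C: no H
  3 × C: 2 H each → 6
  3 × C (aromatic): 1 H each → 3
  3 × C (aromatic): no H
  1 × C: 1 H
  1 × N: no H
  1 × O: no H
  1 × O (charge -1): no H
  Total hydrogens = 10.
Net charge -1.
Molecular formula: C14H10NO2-

C14H10NO2-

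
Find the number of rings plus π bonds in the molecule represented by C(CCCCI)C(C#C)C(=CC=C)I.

Molecular formula from the SMILES: C12H16I2.
DoU = (2C + 2 + N − H − X)/2 = (2·12 + 2 + 0 − 16 − 2)/2 = 8/2 = 4.
(Structurally: 0 ring(s) + 4 π bond(s) = 4.)

4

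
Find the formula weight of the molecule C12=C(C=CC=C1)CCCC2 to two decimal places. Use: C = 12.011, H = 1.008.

132.21

Molecular formula: C10H12.
M = 10×12.011 + 12×1.008 = 132.21 g/mol.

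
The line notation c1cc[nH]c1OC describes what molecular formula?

C5H7NO

Heavy atoms from the SMILES: 5 C, 1 N, 1 O.
Implicit hydrogens by atom environment:
  3 × C (aromatic): 1 H each → 3
  1 × C: 3 H
  1 × C (aromatic): no H
  1 × N (aromatic): 1 H
  1 × O: no H
  Total hydrogens = 7.
Molecular formula: C5H7NO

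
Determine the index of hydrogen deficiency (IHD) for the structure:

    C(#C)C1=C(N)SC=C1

Molecular formula from the SMILES: C6H5NS.
DoU = (2C + 2 + N − H − X)/2 = (2·6 + 2 + 1 − 5 − 0)/2 = 10/2 = 5.
(Structurally: 1 ring(s) + 4 π bond(s) = 5.)

5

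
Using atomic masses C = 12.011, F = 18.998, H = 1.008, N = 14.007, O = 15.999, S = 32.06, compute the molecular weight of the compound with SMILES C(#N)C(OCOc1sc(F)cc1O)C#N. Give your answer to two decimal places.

Molecular formula: C8H5FN2O3S.
M = 8×12.011 + 1×18.998 + 5×1.008 + 2×14.007 + 3×15.999 + 1×32.06 = 228.20 g/mol.

228.20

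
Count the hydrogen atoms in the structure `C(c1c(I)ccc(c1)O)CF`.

Hydrogens are implicit in SMILES; fill each atom to its normal valence:
  3 × C (aromatic): 1 H each → 3
  3 × C (aromatic): no H
  2 × C: 2 H each → 4
  1 × F: no H
  1 × I: no H
  1 × O: 1 H
  Total hydrogens = 8.

8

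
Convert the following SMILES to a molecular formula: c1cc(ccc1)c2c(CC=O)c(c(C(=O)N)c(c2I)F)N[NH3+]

Heavy atoms from the SMILES: 15 C, 1 F, 1 I, 3 N, 2 O.
Implicit hydrogens by atom environment:
  7 × C (aromatic): no H
  5 × C (aromatic): 1 H each → 5
  2 × O: no H
  1 × C: 2 H
  1 × C: 1 H
  1 × C: no H
  1 × F: no H
  1 × I: no H
  1 × N (charge +1): 3 H
  1 × N: 2 H
  1 × N: 1 H
  Total hydrogens = 14.
Net charge +1.
Molecular formula: C15H14FIN3O2+

C15H14FIN3O2+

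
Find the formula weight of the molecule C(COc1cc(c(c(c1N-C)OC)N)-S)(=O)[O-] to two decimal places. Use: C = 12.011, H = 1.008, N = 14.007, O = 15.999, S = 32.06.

257.28

Molecular formula: C10H13N2O4S-.
M = 10×12.011 + 13×1.008 + 2×14.007 + 4×15.999 + 1×32.06 = 257.28 g/mol.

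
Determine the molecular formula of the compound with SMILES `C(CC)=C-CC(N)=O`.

Heavy atoms from the SMILES: 6 C, 1 N, 1 O.
Implicit hydrogens by atom environment:
  2 × C: 2 H each → 4
  2 × C: 1 H each → 2
  1 × C: 3 H
  1 × C: no H
  1 × N: 2 H
  1 × O: no H
  Total hydrogens = 11.
Molecular formula: C6H11NO

C6H11NO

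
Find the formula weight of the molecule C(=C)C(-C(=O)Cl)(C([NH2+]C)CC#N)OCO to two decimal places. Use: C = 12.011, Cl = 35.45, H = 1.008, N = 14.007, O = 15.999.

Molecular formula: C9H14ClN2O3+.
M = 9×12.011 + 1×35.45 + 14×1.008 + 2×14.007 + 3×15.999 = 233.67 g/mol.

233.67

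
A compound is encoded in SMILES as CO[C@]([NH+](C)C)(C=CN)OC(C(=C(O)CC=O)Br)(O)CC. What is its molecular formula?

C13H24BrN2O5+

Heavy atoms from the SMILES: 1 Br, 13 C, 2 N, 5 O.
Implicit hydrogens by atom environment:
  4 × C: 3 H each → 12
  4 × C: no H
  3 × C: 1 H each → 3
  3 × O: no H
  2 × C: 2 H each → 4
  2 × O: 1 H each → 2
  1 × Br: no H
  1 × N: 2 H
  1 × N (charge +1): 1 H
  Total hydrogens = 24.
Net charge +1.
Molecular formula: C13H24BrN2O5+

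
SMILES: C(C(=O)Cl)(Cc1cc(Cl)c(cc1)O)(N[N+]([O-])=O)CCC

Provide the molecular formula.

C12H14Cl2N2O4

Heavy atoms from the SMILES: 12 C, 2 Cl, 2 N, 4 O.
Implicit hydrogens by atom environment:
  3 × C: 2 H each → 6
  3 × C (aromatic): 1 H each → 3
  3 × C (aromatic): no H
  2 × C: no H
  2 × Cl: no H
  2 × O: no H
  1 × C: 3 H
  1 × N: 1 H
  1 × N (charge +1): no H
  1 × O: 1 H
  1 × O (charge -1): no H
  Total hydrogens = 14.
Molecular formula: C12H14Cl2N2O4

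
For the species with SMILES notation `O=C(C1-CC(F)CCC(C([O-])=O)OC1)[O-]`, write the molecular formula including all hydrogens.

Heavy atoms from the SMILES: 9 C, 1 F, 5 O.
Implicit hydrogens by atom environment:
  4 × C: 2 H each → 8
  3 × C: 1 H each → 3
  3 × O: no H
  2 × C: no H
  2 × O (charge -1): no H
  1 × F: no H
  Total hydrogens = 11.
Net charge -2.
Molecular formula: [C9H11FO5]2-

[C9H11FO5]2-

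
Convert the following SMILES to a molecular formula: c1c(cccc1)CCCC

Heavy atoms from the SMILES: 10 C.
Implicit hydrogens by atom environment:
  5 × C (aromatic): 1 H each → 5
  3 × C: 2 H each → 6
  1 × C: 3 H
  1 × C (aromatic): no H
  Total hydrogens = 14.
Molecular formula: C10H14

C10H14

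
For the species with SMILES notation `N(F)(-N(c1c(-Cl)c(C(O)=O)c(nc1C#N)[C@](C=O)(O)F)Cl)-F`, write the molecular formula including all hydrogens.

C9H3Cl2F3N4O4

Heavy atoms from the SMILES: 9 C, 2 Cl, 3 F, 4 N, 4 O.
Implicit hydrogens by atom environment:
  5 × C (aromatic): no H
  3 × C: no H
  3 × F: no H
  3 × N: no H
  2 × Cl: no H
  2 × O: 1 H each → 2
  2 × O: no H
  1 × C: 1 H
  1 × N (aromatic): no H
  Total hydrogens = 3.
Molecular formula: C9H3Cl2F3N4O4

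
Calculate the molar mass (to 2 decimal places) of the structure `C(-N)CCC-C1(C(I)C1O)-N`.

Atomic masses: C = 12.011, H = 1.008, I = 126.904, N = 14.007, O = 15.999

Molecular formula: C7H15IN2O.
M = 7×12.011 + 15×1.008 + 1×126.904 + 2×14.007 + 1×15.999 = 270.11 g/mol.

270.11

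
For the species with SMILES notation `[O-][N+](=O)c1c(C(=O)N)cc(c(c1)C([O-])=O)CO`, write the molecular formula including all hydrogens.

C9H7N2O6-

Heavy atoms from the SMILES: 9 C, 2 N, 6 O.
Implicit hydrogens by atom environment:
  4 × C (aromatic): no H
  3 × O: no H
  2 × C (aromatic): 1 H each → 2
  2 × C: no H
  2 × O (charge -1): no H
  1 × C: 2 H
  1 × N: 2 H
  1 × N (charge +1): no H
  1 × O: 1 H
  Total hydrogens = 7.
Net charge -1.
Molecular formula: C9H7N2O6-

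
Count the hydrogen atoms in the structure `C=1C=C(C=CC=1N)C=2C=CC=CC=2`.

11

Hydrogens are implicit in SMILES; fill each atom to its normal valence:
  9 × C (aromatic): 1 H each → 9
  3 × C (aromatic): no H
  1 × N: 2 H
  Total hydrogens = 11.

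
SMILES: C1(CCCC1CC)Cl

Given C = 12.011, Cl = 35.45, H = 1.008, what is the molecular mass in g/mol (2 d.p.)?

Molecular formula: C7H13Cl.
M = 7×12.011 + 1×35.45 + 13×1.008 = 132.63 g/mol.

132.63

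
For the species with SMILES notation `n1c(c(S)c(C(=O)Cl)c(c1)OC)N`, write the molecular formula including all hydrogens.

C7H7ClN2O2S

Heavy atoms from the SMILES: 7 C, 1 Cl, 2 N, 2 O, 1 S.
Implicit hydrogens by atom environment:
  4 × C (aromatic): no H
  2 × O: no H
  1 × C: 3 H
  1 × C (aromatic): 1 H
  1 × C: no H
  1 × Cl: no H
  1 × N: 2 H
  1 × N (aromatic): no H
  1 × S: 1 H
  Total hydrogens = 7.
Molecular formula: C7H7ClN2O2S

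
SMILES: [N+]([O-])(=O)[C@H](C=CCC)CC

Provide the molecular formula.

C7H13NO2

Heavy atoms from the SMILES: 7 C, 1 N, 2 O.
Implicit hydrogens by atom environment:
  3 × C: 1 H each → 3
  2 × C: 3 H each → 6
  2 × C: 2 H each → 4
  1 × N (charge +1): no H
  1 × O: no H
  1 × O (charge -1): no H
  Total hydrogens = 13.
Molecular formula: C7H13NO2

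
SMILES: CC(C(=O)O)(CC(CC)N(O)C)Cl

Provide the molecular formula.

Heavy atoms from the SMILES: 8 C, 1 Cl, 1 N, 3 O.
Implicit hydrogens by atom environment:
  3 × C: 3 H each → 9
  2 × C: 2 H each → 4
  2 × C: no H
  2 × O: 1 H each → 2
  1 × C: 1 H
  1 × Cl: no H
  1 × N: no H
  1 × O: no H
  Total hydrogens = 16.
Molecular formula: C8H16ClNO3

C8H16ClNO3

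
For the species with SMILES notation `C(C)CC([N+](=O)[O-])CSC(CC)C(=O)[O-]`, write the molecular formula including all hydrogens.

Heavy atoms from the SMILES: 9 C, 1 N, 4 O, 1 S.
Implicit hydrogens by atom environment:
  4 × C: 2 H each → 8
  2 × C: 3 H each → 6
  2 × C: 1 H each → 2
  2 × O: no H
  2 × O (charge -1): no H
  1 × C: no H
  1 × N (charge +1): no H
  1 × S: no H
  Total hydrogens = 16.
Net charge -1.
Molecular formula: C9H16NO4S-

C9H16NO4S-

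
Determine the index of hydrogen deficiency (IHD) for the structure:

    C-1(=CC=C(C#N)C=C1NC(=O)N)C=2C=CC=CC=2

Molecular formula from the SMILES: C14H11N3O.
DoU = (2C + 2 + N − H − X)/2 = (2·14 + 2 + 3 − 11 − 0)/2 = 22/2 = 11.
(Structurally: 2 ring(s) + 9 π bond(s) = 11.)

11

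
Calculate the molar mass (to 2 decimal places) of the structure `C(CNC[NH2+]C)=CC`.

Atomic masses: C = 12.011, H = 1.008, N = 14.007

Molecular formula: C6H15N2+.
M = 6×12.011 + 15×1.008 + 2×14.007 = 115.20 g/mol.

115.20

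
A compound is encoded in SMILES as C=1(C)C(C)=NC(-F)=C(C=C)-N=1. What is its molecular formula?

Heavy atoms from the SMILES: 8 C, 1 F, 2 N.
Implicit hydrogens by atom environment:
  4 × C (aromatic): no H
  2 × C: 3 H each → 6
  2 × N (aromatic): no H
  1 × C: 2 H
  1 × C: 1 H
  1 × F: no H
  Total hydrogens = 9.
Molecular formula: C8H9FN2

C8H9FN2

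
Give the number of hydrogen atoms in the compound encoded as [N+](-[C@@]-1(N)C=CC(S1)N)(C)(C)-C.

16

Hydrogens are implicit in SMILES; fill each atom to its normal valence:
  3 × C: 3 H each → 9
  3 × C: 1 H each → 3
  2 × N: 2 H each → 4
  1 × C: no H
  1 × N (charge +1): no H
  1 × S: no H
  Total hydrogens = 16.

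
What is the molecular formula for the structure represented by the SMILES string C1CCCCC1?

C6H12

Heavy atoms from the SMILES: 6 C.
Implicit hydrogens by atom environment:
  6 × C: 2 H each → 12
  Total hydrogens = 12.
Molecular formula: C6H12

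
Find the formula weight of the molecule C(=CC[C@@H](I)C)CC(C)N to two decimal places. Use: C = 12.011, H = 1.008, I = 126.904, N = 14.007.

253.13

Molecular formula: C8H16IN.
M = 8×12.011 + 16×1.008 + 1×126.904 + 1×14.007 = 253.13 g/mol.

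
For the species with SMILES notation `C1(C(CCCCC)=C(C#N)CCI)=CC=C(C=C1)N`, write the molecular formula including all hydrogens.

C16H21IN2

Heavy atoms from the SMILES: 16 C, 1 I, 2 N.
Implicit hydrogens by atom environment:
  6 × C: 2 H each → 12
  4 × C (aromatic): 1 H each → 4
  3 × C: no H
  2 × C (aromatic): no H
  1 × C: 3 H
  1 × I: no H
  1 × N: 2 H
  1 × N: no H
  Total hydrogens = 21.
Molecular formula: C16H21IN2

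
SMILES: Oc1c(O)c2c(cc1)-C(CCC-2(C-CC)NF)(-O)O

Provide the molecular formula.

Heavy atoms from the SMILES: 13 C, 1 F, 1 N, 4 O.
Implicit hydrogens by atom environment:
  4 × C: 2 H each → 8
  4 × C (aromatic): no H
  4 × O: 1 H each → 4
  2 × C (aromatic): 1 H each → 2
  2 × C: no H
  1 × C: 3 H
  1 × F: no H
  1 × N: 1 H
  Total hydrogens = 18.
Molecular formula: C13H18FNO4

C13H18FNO4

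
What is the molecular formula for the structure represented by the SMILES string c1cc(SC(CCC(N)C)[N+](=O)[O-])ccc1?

C11H16N2O2S

Heavy atoms from the SMILES: 11 C, 2 N, 2 O, 1 S.
Implicit hydrogens by atom environment:
  5 × C (aromatic): 1 H each → 5
  2 × C: 2 H each → 4
  2 × C: 1 H each → 2
  1 × C: 3 H
  1 × C (aromatic): no H
  1 × N: 2 H
  1 × N (charge +1): no H
  1 × O: no H
  1 × O (charge -1): no H
  1 × S: no H
  Total hydrogens = 16.
Molecular formula: C11H16N2O2S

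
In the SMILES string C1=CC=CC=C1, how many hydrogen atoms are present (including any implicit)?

Hydrogens are implicit in SMILES; fill each atom to its normal valence:
  6 × C (aromatic): 1 H each → 6
  Total hydrogens = 6.

6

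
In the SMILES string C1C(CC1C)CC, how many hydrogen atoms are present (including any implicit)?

Hydrogens are implicit in SMILES; fill each atom to its normal valence:
  3 × C: 2 H each → 6
  2 × C: 3 H each → 6
  2 × C: 1 H each → 2
  Total hydrogens = 14.

14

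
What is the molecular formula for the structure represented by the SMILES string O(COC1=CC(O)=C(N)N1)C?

Heavy atoms from the SMILES: 6 C, 2 N, 3 O.
Implicit hydrogens by atom environment:
  3 × C (aromatic): no H
  2 × O: no H
  1 × C: 3 H
  1 × C: 2 H
  1 × C (aromatic): 1 H
  1 × N: 2 H
  1 × N (aromatic): 1 H
  1 × O: 1 H
  Total hydrogens = 10.
Molecular formula: C6H10N2O3

C6H10N2O3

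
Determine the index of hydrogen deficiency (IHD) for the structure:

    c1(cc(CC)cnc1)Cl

Molecular formula from the SMILES: C7H8ClN.
DoU = (2C + 2 + N − H − X)/2 = (2·7 + 2 + 1 − 8 − 1)/2 = 8/2 = 4.
(Structurally: 1 ring(s) + 3 π bond(s) = 4.)

4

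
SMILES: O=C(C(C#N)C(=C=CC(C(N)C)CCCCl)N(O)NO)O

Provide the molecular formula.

Heavy atoms from the SMILES: 12 C, 1 Cl, 4 N, 4 O.
Implicit hydrogens by atom environment:
  4 × C: 1 H each → 4
  4 × C: no H
  3 × C: 2 H each → 6
  3 × O: 1 H each → 3
  2 × N: no H
  1 × C: 3 H
  1 × Cl: no H
  1 × N: 2 H
  1 × N: 1 H
  1 × O: no H
  Total hydrogens = 19.
Molecular formula: C12H19ClN4O4

C12H19ClN4O4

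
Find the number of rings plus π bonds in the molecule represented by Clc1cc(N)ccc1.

4

Molecular formula from the SMILES: C6H6ClN.
DoU = (2C + 2 + N − H − X)/2 = (2·6 + 2 + 1 − 6 − 1)/2 = 8/2 = 4.
(Structurally: 1 ring(s) + 3 π bond(s) = 4.)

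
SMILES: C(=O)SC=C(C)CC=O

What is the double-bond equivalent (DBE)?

Molecular formula from the SMILES: C6H8O2S.
DoU = (2C + 2 + N − H − X)/2 = (2·6 + 2 + 0 − 8 − 0)/2 = 6/2 = 3.
(Structurally: 0 ring(s) + 3 π bond(s) = 3.)

3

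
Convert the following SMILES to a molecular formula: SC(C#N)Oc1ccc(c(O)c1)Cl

C8H6ClNO2S

Heavy atoms from the SMILES: 8 C, 1 Cl, 1 N, 2 O, 1 S.
Implicit hydrogens by atom environment:
  3 × C (aromatic): 1 H each → 3
  3 × C (aromatic): no H
  1 × C: 1 H
  1 × C: no H
  1 × Cl: no H
  1 × N: no H
  1 × O: 1 H
  1 × O: no H
  1 × S: 1 H
  Total hydrogens = 6.
Molecular formula: C8H6ClNO2S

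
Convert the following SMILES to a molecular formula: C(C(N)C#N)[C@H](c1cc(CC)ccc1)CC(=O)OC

Heavy atoms from the SMILES: 15 C, 2 N, 2 O.
Implicit hydrogens by atom environment:
  4 × C (aromatic): 1 H each → 4
  3 × C: 2 H each → 6
  2 × C: 3 H each → 6
  2 × C: 1 H each → 2
  2 × C: no H
  2 × C (aromatic): no H
  2 × O: no H
  1 × N: 2 H
  1 × N: no H
  Total hydrogens = 20.
Molecular formula: C15H20N2O2

C15H20N2O2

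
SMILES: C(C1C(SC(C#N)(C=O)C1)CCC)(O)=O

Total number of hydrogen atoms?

Hydrogens are implicit in SMILES; fill each atom to its normal valence:
  3 × C: 2 H each → 6
  3 × C: 1 H each → 3
  3 × C: no H
  2 × O: no H
  1 × C: 3 H
  1 × N: no H
  1 × O: 1 H
  1 × S: no H
  Total hydrogens = 13.

13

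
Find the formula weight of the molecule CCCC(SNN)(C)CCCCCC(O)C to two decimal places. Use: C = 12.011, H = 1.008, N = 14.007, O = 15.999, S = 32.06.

Molecular formula: C12H28N2OS.
M = 12×12.011 + 28×1.008 + 2×14.007 + 1×15.999 + 1×32.06 = 248.43 g/mol.

248.43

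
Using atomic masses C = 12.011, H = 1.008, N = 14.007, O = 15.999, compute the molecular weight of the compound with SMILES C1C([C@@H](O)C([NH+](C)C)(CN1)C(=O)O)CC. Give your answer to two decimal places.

217.29

Molecular formula: C10H21N2O3+.
M = 10×12.011 + 21×1.008 + 2×14.007 + 3×15.999 = 217.29 g/mol.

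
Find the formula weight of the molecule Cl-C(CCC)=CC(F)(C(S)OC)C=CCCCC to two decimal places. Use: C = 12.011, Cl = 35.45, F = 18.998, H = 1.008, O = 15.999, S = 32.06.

294.85

Molecular formula: C14H24ClFOS.
M = 14×12.011 + 1×35.45 + 1×18.998 + 24×1.008 + 1×15.999 + 1×32.06 = 294.85 g/mol.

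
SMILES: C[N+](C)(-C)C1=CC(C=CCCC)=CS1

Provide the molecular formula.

C12H20NS+

Heavy atoms from the SMILES: 12 C, 1 N, 1 S.
Implicit hydrogens by atom environment:
  4 × C: 3 H each → 12
  2 × C: 2 H each → 4
  2 × C (aromatic): 1 H each → 2
  2 × C: 1 H each → 2
  2 × C (aromatic): no H
  1 × N (charge +1): no H
  1 × S (aromatic): no H
  Total hydrogens = 20.
Net charge +1.
Molecular formula: C12H20NS+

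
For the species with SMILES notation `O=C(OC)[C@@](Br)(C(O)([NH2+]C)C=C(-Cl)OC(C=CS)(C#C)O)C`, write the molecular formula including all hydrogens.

Heavy atoms from the SMILES: 1 Br, 13 C, 1 Cl, 1 N, 5 O, 1 S.
Implicit hydrogens by atom environment:
  6 × C: no H
  4 × C: 1 H each → 4
  3 × C: 3 H each → 9
  3 × O: no H
  2 × O: 1 H each → 2
  1 × Br: no H
  1 × Cl: no H
  1 × N (charge +1): 2 H
  1 × S: 1 H
  Total hydrogens = 18.
Net charge +1.
Molecular formula: C13H18BrClNO5S+

C13H18BrClNO5S+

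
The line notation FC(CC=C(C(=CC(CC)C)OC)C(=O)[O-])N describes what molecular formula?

C12H19FNO3-

Heavy atoms from the SMILES: 12 C, 1 F, 1 N, 3 O.
Implicit hydrogens by atom environment:
  4 × C: 1 H each → 4
  3 × C: 3 H each → 9
  3 × C: no H
  2 × C: 2 H each → 4
  2 × O: no H
  1 × F: no H
  1 × N: 2 H
  1 × O (charge -1): no H
  Total hydrogens = 19.
Net charge -1.
Molecular formula: C12H19FNO3-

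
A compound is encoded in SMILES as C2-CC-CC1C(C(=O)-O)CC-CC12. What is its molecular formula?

Heavy atoms from the SMILES: 11 C, 2 O.
Implicit hydrogens by atom environment:
  7 × C: 2 H each → 14
  3 × C: 1 H each → 3
  1 × C: no H
  1 × O: 1 H
  1 × O: no H
  Total hydrogens = 18.
Molecular formula: C11H18O2

C11H18O2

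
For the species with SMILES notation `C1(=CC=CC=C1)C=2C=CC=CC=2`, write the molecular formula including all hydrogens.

Heavy atoms from the SMILES: 12 C.
Implicit hydrogens by atom environment:
  10 × C (aromatic): 1 H each → 10
  2 × C (aromatic): no H
  Total hydrogens = 10.
Molecular formula: C12H10

C12H10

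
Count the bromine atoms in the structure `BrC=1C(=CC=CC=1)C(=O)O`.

The symbol for bromine appears 1 time in the SMILES.

1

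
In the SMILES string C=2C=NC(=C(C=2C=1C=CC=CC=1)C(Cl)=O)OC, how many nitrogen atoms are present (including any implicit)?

The symbol for nitrogen appears 1 time in the SMILES.

1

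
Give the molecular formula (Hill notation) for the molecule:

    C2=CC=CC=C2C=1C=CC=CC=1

Heavy atoms from the SMILES: 12 C.
Implicit hydrogens by atom environment:
  10 × C (aromatic): 1 H each → 10
  2 × C (aromatic): no H
  Total hydrogens = 10.
Molecular formula: C12H10

C12H10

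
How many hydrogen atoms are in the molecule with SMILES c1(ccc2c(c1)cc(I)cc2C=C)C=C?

11

Hydrogens are implicit in SMILES; fill each atom to its normal valence:
  5 × C (aromatic): 1 H each → 5
  5 × C (aromatic): no H
  2 × C: 2 H each → 4
  2 × C: 1 H each → 2
  1 × I: no H
  Total hydrogens = 11.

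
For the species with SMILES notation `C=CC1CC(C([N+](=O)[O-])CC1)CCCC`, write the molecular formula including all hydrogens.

Heavy atoms from the SMILES: 12 C, 1 N, 2 O.
Implicit hydrogens by atom environment:
  7 × C: 2 H each → 14
  4 × C: 1 H each → 4
  1 × C: 3 H
  1 × N (charge +1): no H
  1 × O: no H
  1 × O (charge -1): no H
  Total hydrogens = 21.
Molecular formula: C12H21NO2

C12H21NO2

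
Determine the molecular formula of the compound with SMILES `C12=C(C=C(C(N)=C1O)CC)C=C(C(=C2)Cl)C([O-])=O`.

C13H11ClNO3-

Heavy atoms from the SMILES: 13 C, 1 Cl, 1 N, 3 O.
Implicit hydrogens by atom environment:
  7 × C (aromatic): no H
  3 × C (aromatic): 1 H each → 3
  1 × C: 3 H
  1 × C: 2 H
  1 × C: no H
  1 × Cl: no H
  1 × N: 2 H
  1 × O: 1 H
  1 × O: no H
  1 × O (charge -1): no H
  Total hydrogens = 11.
Net charge -1.
Molecular formula: C13H11ClNO3-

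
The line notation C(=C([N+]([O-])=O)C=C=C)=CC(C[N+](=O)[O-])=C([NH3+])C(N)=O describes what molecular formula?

C10H11N4O5+

Heavy atoms from the SMILES: 10 C, 4 N, 5 O.
Implicit hydrogens by atom environment:
  6 × C: no H
  3 × O: no H
  2 × C: 2 H each → 4
  2 × C: 1 H each → 2
  2 × N (charge +1): no H
  2 × O (charge -1): no H
  1 × N (charge +1): 3 H
  1 × N: 2 H
  Total hydrogens = 11.
Net charge +1.
Molecular formula: C10H11N4O5+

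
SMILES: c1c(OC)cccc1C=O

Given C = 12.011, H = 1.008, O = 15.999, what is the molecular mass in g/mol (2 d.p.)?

Molecular formula: C8H8O2.
M = 8×12.011 + 8×1.008 + 2×15.999 = 136.15 g/mol.

136.15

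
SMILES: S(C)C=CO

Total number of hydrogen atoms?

6

Hydrogens are implicit in SMILES; fill each atom to its normal valence:
  2 × C: 1 H each → 2
  1 × C: 3 H
  1 × O: 1 H
  1 × S: no H
  Total hydrogens = 6.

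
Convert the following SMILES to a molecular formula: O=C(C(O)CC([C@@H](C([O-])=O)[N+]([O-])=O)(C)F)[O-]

Heavy atoms from the SMILES: 7 C, 1 F, 1 N, 7 O.
Implicit hydrogens by atom environment:
  3 × C: no H
  3 × O: no H
  3 × O (charge -1): no H
  2 × C: 1 H each → 2
  1 × C: 3 H
  1 × C: 2 H
  1 × F: no H
  1 × N (charge +1): no H
  1 × O: 1 H
  Total hydrogens = 8.
Net charge -2.
Molecular formula: [C7H8FNO7]2-

[C7H8FNO7]2-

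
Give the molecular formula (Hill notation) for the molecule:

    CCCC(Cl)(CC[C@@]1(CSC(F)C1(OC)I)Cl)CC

C13H22Cl2FIOS

Heavy atoms from the SMILES: 13 C, 2 Cl, 1 F, 1 I, 1 O, 1 S.
Implicit hydrogens by atom environment:
  6 × C: 2 H each → 12
  3 × C: 3 H each → 9
  3 × C: no H
  2 × Cl: no H
  1 × C: 1 H
  1 × F: no H
  1 × I: no H
  1 × O: no H
  1 × S: no H
  Total hydrogens = 22.
Molecular formula: C13H22Cl2FIOS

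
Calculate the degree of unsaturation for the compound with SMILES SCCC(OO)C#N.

2

Molecular formula from the SMILES: C4H7NO2S.
DoU = (2C + 2 + N − H − X)/2 = (2·4 + 2 + 1 − 7 − 0)/2 = 4/2 = 2.
(Structurally: 0 ring(s) + 2 π bond(s) = 2.)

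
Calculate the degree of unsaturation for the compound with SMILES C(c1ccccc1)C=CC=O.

Molecular formula from the SMILES: C10H10O.
DoU = (2C + 2 + N − H − X)/2 = (2·10 + 2 + 0 − 10 − 0)/2 = 12/2 = 6.
(Structurally: 1 ring(s) + 5 π bond(s) = 6.)

6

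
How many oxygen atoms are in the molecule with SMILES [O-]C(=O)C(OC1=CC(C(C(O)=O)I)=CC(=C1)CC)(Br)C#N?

5

The symbol for oxygen appears 5 times in the SMILES.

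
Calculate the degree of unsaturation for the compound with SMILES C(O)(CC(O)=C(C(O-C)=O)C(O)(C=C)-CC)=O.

4

Molecular formula from the SMILES: C11H16O6.
DoU = (2C + 2 + N − H − X)/2 = (2·11 + 2 + 0 − 16 − 0)/2 = 8/2 = 4.
(Structurally: 0 ring(s) + 4 π bond(s) = 4.)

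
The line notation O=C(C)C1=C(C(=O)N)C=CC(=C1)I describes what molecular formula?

C9H8INO2

Heavy atoms from the SMILES: 9 C, 1 I, 1 N, 2 O.
Implicit hydrogens by atom environment:
  3 × C (aromatic): 1 H each → 3
  3 × C (aromatic): no H
  2 × C: no H
  2 × O: no H
  1 × C: 3 H
  1 × I: no H
  1 × N: 2 H
  Total hydrogens = 8.
Molecular formula: C9H8INO2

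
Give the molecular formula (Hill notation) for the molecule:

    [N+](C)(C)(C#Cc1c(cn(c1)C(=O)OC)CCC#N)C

C14H18N3O2+

Heavy atoms from the SMILES: 14 C, 3 N, 2 O.
Implicit hydrogens by atom environment:
  4 × C: 3 H each → 12
  4 × C: no H
  2 × C: 2 H each → 4
  2 × C (aromatic): 1 H each → 2
  2 × C (aromatic): no H
  2 × O: no H
  1 × N (aromatic): no H
  1 × N (charge +1): no H
  1 × N: no H
  Total hydrogens = 18.
Net charge +1.
Molecular formula: C14H18N3O2+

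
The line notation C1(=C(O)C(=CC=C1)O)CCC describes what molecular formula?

C9H12O2

Heavy atoms from the SMILES: 9 C, 2 O.
Implicit hydrogens by atom environment:
  3 × C (aromatic): 1 H each → 3
  3 × C (aromatic): no H
  2 × C: 2 H each → 4
  2 × O: 1 H each → 2
  1 × C: 3 H
  Total hydrogens = 12.
Molecular formula: C9H12O2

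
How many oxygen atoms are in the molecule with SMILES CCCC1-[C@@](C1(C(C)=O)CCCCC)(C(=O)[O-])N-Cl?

3

The symbol for oxygen appears 3 times in the SMILES.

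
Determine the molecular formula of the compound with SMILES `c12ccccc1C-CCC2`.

Heavy atoms from the SMILES: 10 C.
Implicit hydrogens by atom environment:
  4 × C: 2 H each → 8
  4 × C (aromatic): 1 H each → 4
  2 × C (aromatic): no H
  Total hydrogens = 12.
Molecular formula: C10H12

C10H12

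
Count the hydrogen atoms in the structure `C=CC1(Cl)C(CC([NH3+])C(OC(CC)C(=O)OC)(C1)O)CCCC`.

31

Hydrogens are implicit in SMILES; fill each atom to its normal valence:
  7 × C: 2 H each → 14
  4 × C: 1 H each → 4
  3 × C: 3 H each → 9
  3 × C: no H
  3 × O: no H
  1 × Cl: no H
  1 × N (charge +1): 3 H
  1 × O: 1 H
  Total hydrogens = 31.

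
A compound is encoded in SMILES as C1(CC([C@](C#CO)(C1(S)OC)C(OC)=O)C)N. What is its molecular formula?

C11H17NO4S

Heavy atoms from the SMILES: 11 C, 1 N, 4 O, 1 S.
Implicit hydrogens by atom environment:
  5 × C: no H
  3 × C: 3 H each → 9
  3 × O: no H
  2 × C: 1 H each → 2
  1 × C: 2 H
  1 × N: 2 H
  1 × O: 1 H
  1 × S: 1 H
  Total hydrogens = 17.
Molecular formula: C11H17NO4S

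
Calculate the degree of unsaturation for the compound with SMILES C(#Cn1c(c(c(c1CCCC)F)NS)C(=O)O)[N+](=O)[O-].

Molecular formula from the SMILES: C11H12FN3O4S.
DoU = (2C + 2 + N − H − X)/2 = (2·11 + 2 + 3 − 12 − 1)/2 = 14/2 = 7.
(Structurally: 1 ring(s) + 6 π bond(s) = 7.)

7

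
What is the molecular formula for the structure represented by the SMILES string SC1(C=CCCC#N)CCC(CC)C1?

C12H19NS

Heavy atoms from the SMILES: 12 C, 1 N, 1 S.
Implicit hydrogens by atom environment:
  6 × C: 2 H each → 12
  3 × C: 1 H each → 3
  2 × C: no H
  1 × C: 3 H
  1 × N: no H
  1 × S: 1 H
  Total hydrogens = 19.
Molecular formula: C12H19NS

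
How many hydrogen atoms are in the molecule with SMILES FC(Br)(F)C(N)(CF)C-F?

Hydrogens are implicit in SMILES; fill each atom to its normal valence:
  4 × F: no H
  2 × C: 2 H each → 4
  2 × C: no H
  1 × Br: no H
  1 × N: 2 H
  Total hydrogens = 6.

6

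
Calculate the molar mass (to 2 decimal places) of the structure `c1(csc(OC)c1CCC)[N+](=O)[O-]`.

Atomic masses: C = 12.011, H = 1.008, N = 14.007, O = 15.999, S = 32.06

Molecular formula: C8H11NO3S.
M = 8×12.011 + 11×1.008 + 1×14.007 + 3×15.999 + 1×32.06 = 201.24 g/mol.

201.24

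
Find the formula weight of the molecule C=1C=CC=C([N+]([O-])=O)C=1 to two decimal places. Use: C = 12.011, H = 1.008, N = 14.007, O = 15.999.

Molecular formula: C6H5NO2.
M = 6×12.011 + 5×1.008 + 1×14.007 + 2×15.999 = 123.11 g/mol.

123.11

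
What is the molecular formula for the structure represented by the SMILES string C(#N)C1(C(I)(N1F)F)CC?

Heavy atoms from the SMILES: 5 C, 2 F, 1 I, 2 N.
Implicit hydrogens by atom environment:
  3 × C: no H
  2 × F: no H
  2 × N: no H
  1 × C: 3 H
  1 × C: 2 H
  1 × I: no H
  Total hydrogens = 5.
Molecular formula: C5H5F2IN2

C5H5F2IN2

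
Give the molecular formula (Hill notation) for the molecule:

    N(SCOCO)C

C3H9NO2S

Heavy atoms from the SMILES: 3 C, 1 N, 2 O, 1 S.
Implicit hydrogens by atom environment:
  2 × C: 2 H each → 4
  1 × C: 3 H
  1 × N: 1 H
  1 × O: 1 H
  1 × O: no H
  1 × S: no H
  Total hydrogens = 9.
Molecular formula: C3H9NO2S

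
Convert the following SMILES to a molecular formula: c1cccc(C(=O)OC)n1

C7H7NO2

Heavy atoms from the SMILES: 7 C, 1 N, 2 O.
Implicit hydrogens by atom environment:
  4 × C (aromatic): 1 H each → 4
  2 × O: no H
  1 × C: 3 H
  1 × C (aromatic): no H
  1 × C: no H
  1 × N (aromatic): no H
  Total hydrogens = 7.
Molecular formula: C7H7NO2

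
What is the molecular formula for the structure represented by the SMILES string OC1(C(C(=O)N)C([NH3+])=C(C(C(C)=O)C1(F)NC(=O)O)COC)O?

Heavy atoms from the SMILES: 12 C, 1 F, 3 N, 7 O.
Implicit hydrogens by atom environment:
  7 × C: no H
  4 × O: no H
  3 × O: 1 H each → 3
  2 × C: 3 H each → 6
  2 × C: 1 H each → 2
  1 × C: 2 H
  1 × F: no H
  1 × N (charge +1): 3 H
  1 × N: 2 H
  1 × N: 1 H
  Total hydrogens = 19.
Net charge +1.
Molecular formula: C12H19FN3O7+

C12H19FN3O7+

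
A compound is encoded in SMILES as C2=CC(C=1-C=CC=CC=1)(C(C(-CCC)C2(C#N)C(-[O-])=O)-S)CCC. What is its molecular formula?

C20H24NO2S-

Heavy atoms from the SMILES: 20 C, 1 N, 2 O, 1 S.
Implicit hydrogens by atom environment:
  5 × C (aromatic): 1 H each → 5
  4 × C: 2 H each → 8
  4 × C: 1 H each → 4
  4 × C: no H
  2 × C: 3 H each → 6
  1 × C (aromatic): no H
  1 × N: no H
  1 × O: no H
  1 × O (charge -1): no H
  1 × S: 1 H
  Total hydrogens = 24.
Net charge -1.
Molecular formula: C20H24NO2S-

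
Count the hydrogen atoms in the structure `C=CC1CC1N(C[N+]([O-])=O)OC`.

Hydrogens are implicit in SMILES; fill each atom to its normal valence:
  3 × C: 2 H each → 6
  3 × C: 1 H each → 3
  2 × O: no H
  1 × C: 3 H
  1 × N: no H
  1 × N (charge +1): no H
  1 × O (charge -1): no H
  Total hydrogens = 12.

12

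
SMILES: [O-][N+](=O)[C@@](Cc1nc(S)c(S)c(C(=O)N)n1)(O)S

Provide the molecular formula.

C7H8N4O4S3

Heavy atoms from the SMILES: 7 C, 4 N, 4 O, 3 S.
Implicit hydrogens by atom environment:
  4 × C (aromatic): no H
  3 × S: 1 H each → 3
  2 × C: no H
  2 × N (aromatic): no H
  2 × O: no H
  1 × C: 2 H
  1 × N: 2 H
  1 × N (charge +1): no H
  1 × O: 1 H
  1 × O (charge -1): no H
  Total hydrogens = 8.
Molecular formula: C7H8N4O4S3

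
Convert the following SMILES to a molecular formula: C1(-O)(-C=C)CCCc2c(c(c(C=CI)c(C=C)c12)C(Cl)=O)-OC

C18H18ClIO3

Heavy atoms from the SMILES: 18 C, 1 Cl, 1 I, 3 O.
Implicit hydrogens by atom environment:
  6 × C (aromatic): no H
  5 × C: 2 H each → 10
  4 × C: 1 H each → 4
  2 × C: no H
  2 × O: no H
  1 × C: 3 H
  1 × Cl: no H
  1 × I: no H
  1 × O: 1 H
  Total hydrogens = 18.
Molecular formula: C18H18ClIO3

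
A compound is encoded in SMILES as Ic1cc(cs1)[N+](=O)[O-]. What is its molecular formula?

C4H2INO2S

Heavy atoms from the SMILES: 4 C, 1 I, 1 N, 2 O, 1 S.
Implicit hydrogens by atom environment:
  2 × C (aromatic): 1 H each → 2
  2 × C (aromatic): no H
  1 × I: no H
  1 × N (charge +1): no H
  1 × O: no H
  1 × O (charge -1): no H
  1 × S (aromatic): no H
  Total hydrogens = 2.
Molecular formula: C4H2INO2S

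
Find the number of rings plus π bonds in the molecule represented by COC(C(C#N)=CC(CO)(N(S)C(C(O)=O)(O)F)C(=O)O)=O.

Molecular formula from the SMILES: C10H11FN2O8S.
DoU = (2C + 2 + N − H − X)/2 = (2·10 + 2 + 2 − 11 − 1)/2 = 12/2 = 6.
(Structurally: 0 ring(s) + 6 π bond(s) = 6.)

6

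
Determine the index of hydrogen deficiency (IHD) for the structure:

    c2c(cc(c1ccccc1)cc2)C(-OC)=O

Molecular formula from the SMILES: C14H12O2.
DoU = (2C + 2 + N − H − X)/2 = (2·14 + 2 + 0 − 12 − 0)/2 = 18/2 = 9.
(Structurally: 2 ring(s) + 7 π bond(s) = 9.)

9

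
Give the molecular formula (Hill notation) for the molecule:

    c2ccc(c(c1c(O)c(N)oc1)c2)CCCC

C14H17NO2

Heavy atoms from the SMILES: 14 C, 1 N, 2 O.
Implicit hydrogens by atom environment:
  5 × C (aromatic): 1 H each → 5
  5 × C (aromatic): no H
  3 × C: 2 H each → 6
  1 × C: 3 H
  1 × N: 2 H
  1 × O: 1 H
  1 × O (aromatic): no H
  Total hydrogens = 17.
Molecular formula: C14H17NO2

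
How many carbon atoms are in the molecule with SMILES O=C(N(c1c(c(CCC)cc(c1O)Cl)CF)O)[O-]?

The symbol for carbon appears 11 times in the SMILES. Lowercase c denotes aromatic carbon and counts toward C.

11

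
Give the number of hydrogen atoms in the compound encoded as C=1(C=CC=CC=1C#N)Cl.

4

Hydrogens are implicit in SMILES; fill each atom to its normal valence:
  4 × C (aromatic): 1 H each → 4
  2 × C (aromatic): no H
  1 × C: no H
  1 × Cl: no H
  1 × N: no H
  Total hydrogens = 4.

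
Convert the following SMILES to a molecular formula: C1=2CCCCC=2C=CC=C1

C10H12

Heavy atoms from the SMILES: 10 C.
Implicit hydrogens by atom environment:
  4 × C: 2 H each → 8
  4 × C (aromatic): 1 H each → 4
  2 × C (aromatic): no H
  Total hydrogens = 12.
Molecular formula: C10H12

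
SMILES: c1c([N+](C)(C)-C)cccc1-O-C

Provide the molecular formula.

C10H16NO+

Heavy atoms from the SMILES: 10 C, 1 N, 1 O.
Implicit hydrogens by atom environment:
  4 × C: 3 H each → 12
  4 × C (aromatic): 1 H each → 4
  2 × C (aromatic): no H
  1 × N (charge +1): no H
  1 × O: no H
  Total hydrogens = 16.
Net charge +1.
Molecular formula: C10H16NO+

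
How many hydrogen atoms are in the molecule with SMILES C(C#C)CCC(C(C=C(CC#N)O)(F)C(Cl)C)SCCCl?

Hydrogens are implicit in SMILES; fill each atom to its normal valence:
  6 × C: 2 H each → 12
  4 × C: 1 H each → 4
  4 × C: no H
  2 × Cl: no H
  1 × C: 3 H
  1 × F: no H
  1 × N: no H
  1 × O: 1 H
  1 × S: no H
  Total hydrogens = 20.

20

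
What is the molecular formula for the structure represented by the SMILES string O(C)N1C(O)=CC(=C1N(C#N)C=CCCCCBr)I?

C12H15BrIN3O2

Heavy atoms from the SMILES: 1 Br, 12 C, 1 I, 3 N, 2 O.
Implicit hydrogens by atom environment:
  4 × C: 2 H each → 8
  3 × C (aromatic): no H
  2 × C: 1 H each → 2
  2 × N: no H
  1 × Br: no H
  1 × C: 3 H
  1 × C (aromatic): 1 H
  1 × C: no H
  1 × I: no H
  1 × N (aromatic): no H
  1 × O: 1 H
  1 × O: no H
  Total hydrogens = 15.
Molecular formula: C12H15BrIN3O2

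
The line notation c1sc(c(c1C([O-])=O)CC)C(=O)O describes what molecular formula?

Heavy atoms from the SMILES: 8 C, 4 O, 1 S.
Implicit hydrogens by atom environment:
  3 × C (aromatic): no H
  2 × C: no H
  2 × O: no H
  1 × C: 3 H
  1 × C: 2 H
  1 × C (aromatic): 1 H
  1 × O: 1 H
  1 × O (charge -1): no H
  1 × S (aromatic): no H
  Total hydrogens = 7.
Net charge -1.
Molecular formula: C8H7O4S-

C8H7O4S-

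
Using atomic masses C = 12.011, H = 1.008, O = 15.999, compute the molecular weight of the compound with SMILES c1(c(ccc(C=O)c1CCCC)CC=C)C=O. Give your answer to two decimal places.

Molecular formula: C15H18O2.
M = 15×12.011 + 18×1.008 + 2×15.999 = 230.31 g/mol.

230.31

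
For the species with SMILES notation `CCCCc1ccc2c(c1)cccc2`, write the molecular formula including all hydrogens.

Heavy atoms from the SMILES: 14 C.
Implicit hydrogens by atom environment:
  7 × C (aromatic): 1 H each → 7
  3 × C: 2 H each → 6
  3 × C (aromatic): no H
  1 × C: 3 H
  Total hydrogens = 16.
Molecular formula: C14H16

C14H16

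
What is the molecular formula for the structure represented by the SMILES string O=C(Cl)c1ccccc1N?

C7H6ClNO

Heavy atoms from the SMILES: 7 C, 1 Cl, 1 N, 1 O.
Implicit hydrogens by atom environment:
  4 × C (aromatic): 1 H each → 4
  2 × C (aromatic): no H
  1 × C: no H
  1 × Cl: no H
  1 × N: 2 H
  1 × O: no H
  Total hydrogens = 6.
Molecular formula: C7H6ClNO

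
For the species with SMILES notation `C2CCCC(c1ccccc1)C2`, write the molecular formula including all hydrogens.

Heavy atoms from the SMILES: 12 C.
Implicit hydrogens by atom environment:
  5 × C: 2 H each → 10
  5 × C (aromatic): 1 H each → 5
  1 × C: 1 H
  1 × C (aromatic): no H
  Total hydrogens = 16.
Molecular formula: C12H16

C12H16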